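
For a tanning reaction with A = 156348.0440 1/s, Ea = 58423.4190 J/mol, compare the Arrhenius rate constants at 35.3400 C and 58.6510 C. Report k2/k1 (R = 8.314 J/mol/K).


T1 = 35.3400 + 273.15 = 308.4900 K; T2 = 58.6510 + 273.15 = 331.8010 K
k1 = A * exp(-Ea/(R*T1)) = 156348.0440 * exp(-58423.4190/(8.314*308.4900)) = 2.0011e-05 1/s
k2 = A * exp(-Ea/(R*T2)) = 156348.0440 * exp(-58423.4190/(8.314*331.8010)) = 9.9152e-05 1/s
k2/k1 = 9.9152e-05 / 2.0011e-05 = 4.9548


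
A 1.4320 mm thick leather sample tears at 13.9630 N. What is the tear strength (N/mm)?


Formula: Tear strength = force / thickness
Substituting: Tear strength = 13.9630 / 1.4320
Result: 9.7507 N/mm


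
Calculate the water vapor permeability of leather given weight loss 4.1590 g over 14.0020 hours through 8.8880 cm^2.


Formula: WVP = loss / (area * time)
Substituting: WVP = 4.1590 / (8.8880 * 14.0020)
Result: 0.0334191 g/(cm^2*hr)


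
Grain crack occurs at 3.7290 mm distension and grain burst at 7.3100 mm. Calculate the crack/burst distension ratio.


Formula: Ratio = crack / burst
Substituting: Ratio = 3.7290 / 7.3100
Result: 0.5101


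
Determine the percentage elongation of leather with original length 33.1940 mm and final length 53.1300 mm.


Formula: Elongation = (Lf - L0) / L0 * 100
Substituting: Elongation = (53.1300 - 33.1940) / 33.1940 * 100
Result: 60.0590 %


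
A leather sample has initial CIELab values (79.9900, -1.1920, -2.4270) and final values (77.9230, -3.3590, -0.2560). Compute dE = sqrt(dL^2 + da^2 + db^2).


dL = -2.0670, da = -2.1670, db = 2.1710
dE = sqrt((-2.0670)^2 + (-2.1670)^2 + 2.1710^2) = 3.6989


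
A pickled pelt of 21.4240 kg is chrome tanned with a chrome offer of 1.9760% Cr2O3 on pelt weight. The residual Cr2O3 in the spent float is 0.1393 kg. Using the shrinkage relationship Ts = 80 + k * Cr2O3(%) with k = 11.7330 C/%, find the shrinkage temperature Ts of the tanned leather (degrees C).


Offered = pelt * offer_pct / 100 = 21.4240 * 1.9760 / 100 = 0.4233 kg
Uptake = offered - residual = 0.4233 - 0.1393 = 0.2840 kg
Cr2O3% on pelt = uptake / pelt * 100 = 0.2840 / 21.4240 * 100 = 1.3258 %
Ts = 80 + k * Cr2O3% = 80 + 11.7330 * 1.3258 = 95.5555 C


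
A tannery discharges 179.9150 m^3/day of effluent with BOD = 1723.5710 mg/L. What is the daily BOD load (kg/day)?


Formula: BOD_load = volume * conc / 1000
Substituting: BOD_load = 179.9150 * 1723.5710 / 1000
Result: 310.0963 kg/day


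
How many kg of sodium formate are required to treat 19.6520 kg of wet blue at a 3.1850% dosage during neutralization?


Formula: Neutralizer = substrate * pct / 100
Substituting: Neutralizer = 19.6520 * 3.1850 / 100
Result: 0.6259 kg


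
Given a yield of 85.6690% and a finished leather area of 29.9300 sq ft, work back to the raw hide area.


Formula: raw = finished * 100 / yield
Substituting: raw = 29.9300 * 100 / 85.6690
Result: 34.9368 sq ft


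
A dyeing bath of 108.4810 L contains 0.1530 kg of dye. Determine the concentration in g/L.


Formula: Conc = dye_mass(kg) / volume(L) * 1000
Substituting: Conc = 0.1530 / 108.4810 * 1000
Result: 1.4104 g/L


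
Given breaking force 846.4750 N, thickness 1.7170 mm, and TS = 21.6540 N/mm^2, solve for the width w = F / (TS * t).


Formula: w = F / (TS * t)
Substituting: w = 846.4750 / (21.6540 * 1.7170)
Result: 22.7670 mm


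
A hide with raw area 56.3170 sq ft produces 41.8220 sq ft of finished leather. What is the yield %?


Formula: Yield = finished / raw * 100
Substituting: Yield = 41.8220 / 56.3170 * 100
Result: 74.2618 %


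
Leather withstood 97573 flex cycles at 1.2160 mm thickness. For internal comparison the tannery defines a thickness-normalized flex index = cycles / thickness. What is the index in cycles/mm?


Formula: Index = cycles / thickness
Substituting: Index = 97573 / 1.2160
Result: 80240.9539 cycles/mm


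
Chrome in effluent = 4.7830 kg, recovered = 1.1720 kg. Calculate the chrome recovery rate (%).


Formula: Recovery = recovered / input * 100
Substituting: Recovery = 1.1720 / 4.7830 * 100
Result: 24.5034 %


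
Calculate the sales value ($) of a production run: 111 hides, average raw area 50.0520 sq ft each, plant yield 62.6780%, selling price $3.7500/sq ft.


Raw_total = N * avg_area = 111 * 50.0520 = 5555.7720 sq ft
Finished = Raw_total * yield / 100 = 5555.7720 * 62.6780 / 100 = 3482.2468 sq ft
Value = Finished * price = 3482.2468 * 3.7500 = 13058.4254 $


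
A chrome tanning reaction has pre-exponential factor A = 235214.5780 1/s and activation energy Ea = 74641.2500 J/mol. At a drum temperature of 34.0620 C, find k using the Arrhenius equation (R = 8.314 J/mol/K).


T_K = T_C + 273.15 = 34.0620 + 273.15 = 307.2120 K
exponent = -Ea / (R * T_K) = -74641.2500 / (8.314 * 307.2120) = -29.2234
k = A * exp(exponent) = 235214.5780 * exp(-29.2234) = 4.7852e-08 1/s


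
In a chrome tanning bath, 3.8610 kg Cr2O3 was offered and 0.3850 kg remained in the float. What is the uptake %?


Formula: Uptake = (offered - residual) / offered * 100
Substituting: Uptake = (3.8610 - 0.3850) / 3.8610 * 100
Result: 90.0285 %


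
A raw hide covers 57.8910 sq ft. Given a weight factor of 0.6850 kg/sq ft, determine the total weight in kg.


Formula: Weight = area * weight_per_sqft
Substituting: Weight = 57.8910 * 0.6850
Result: 39.6553 kg


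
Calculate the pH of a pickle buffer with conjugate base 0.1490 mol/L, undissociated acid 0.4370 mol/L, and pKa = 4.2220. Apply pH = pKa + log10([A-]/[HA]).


ratio = [A-] / [HA] = 0.1490 / 0.4370 = 0.3410
log10(ratio) = -0.4673
pH = pKa + log10(ratio) = 4.2220 - 0.4673 = 3.7547


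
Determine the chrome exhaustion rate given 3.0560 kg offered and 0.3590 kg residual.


Formula: Uptake = (offered - residual) / offered * 100
Substituting: Uptake = (3.0560 - 0.3590) / 3.0560 * 100
Result: 88.2526 %


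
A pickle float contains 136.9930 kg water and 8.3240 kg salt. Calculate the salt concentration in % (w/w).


Formula: Conc = salt / (water + salt) * 100
Substituting: Conc = 8.3240 / (136.9930 + 8.3240) * 100
Result: 5.7282 %


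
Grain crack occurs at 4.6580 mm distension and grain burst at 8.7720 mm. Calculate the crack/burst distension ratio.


Formula: Ratio = crack / burst
Substituting: Ratio = 4.6580 / 8.7720
Result: 0.5310


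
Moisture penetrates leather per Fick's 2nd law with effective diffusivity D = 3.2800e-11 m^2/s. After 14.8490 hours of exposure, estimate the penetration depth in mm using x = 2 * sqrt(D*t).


t = 14.8490 hr * 3600 = 53456.4000 s
D * t = 3.2800e-11 * 53456.4000 = 1.7534e-06
x = 2 * sqrt(D*t) = 2 * sqrt(1.7534e-06) = 0.0026483 m = 2.6483 mm


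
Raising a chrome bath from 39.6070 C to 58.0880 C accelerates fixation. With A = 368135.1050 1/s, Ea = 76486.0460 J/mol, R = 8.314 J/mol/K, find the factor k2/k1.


T1 = 39.6070 + 273.15 = 312.7570 K; T2 = 58.0880 + 273.15 = 331.2380 K
k1 = A * exp(-Ea/(R*T1)) = 368135.1050 * exp(-76486.0460/(8.314*312.7570)) = 6.1851e-08 1/s
k2 = A * exp(-Ea/(R*T2)) = 368135.1050 * exp(-76486.0460/(8.314*331.2380)) = 3.1922e-07 1/s
k2/k1 = 3.1922e-07 / 6.1851e-08 = 5.1611


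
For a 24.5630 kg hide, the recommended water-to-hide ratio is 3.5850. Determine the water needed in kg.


Formula: Water = hide_weight * ratio
Substituting: Water = 24.5630 * 3.5850
Result: 88.0584 kg


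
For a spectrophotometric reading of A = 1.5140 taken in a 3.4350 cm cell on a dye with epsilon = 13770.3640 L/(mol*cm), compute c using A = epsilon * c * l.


Formula: c = A / (epsilon * l)
Substituting: c = 1.5140 / (13770.3640 * 3.4350)
Result: 3.2008e-05 mol/L


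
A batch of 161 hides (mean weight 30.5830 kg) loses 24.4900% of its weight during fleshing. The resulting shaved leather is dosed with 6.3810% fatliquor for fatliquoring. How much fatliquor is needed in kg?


Total_raw = N * avg_wt = 161 * 30.5830 = 4923.8630 kg
Substrate = Total_raw * (1 - loss/100) = 4923.8630 * (1 - 24.4900/100) = 3718.0090 kg
Fat = Substrate * pct / 100 = 3718.0090 * 6.3810 / 100 = 237.2462 kg


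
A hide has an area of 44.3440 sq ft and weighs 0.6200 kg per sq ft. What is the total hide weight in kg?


Formula: Weight = area * weight_per_sqft
Substituting: Weight = 44.3440 * 0.6200
Result: 27.4933 kg


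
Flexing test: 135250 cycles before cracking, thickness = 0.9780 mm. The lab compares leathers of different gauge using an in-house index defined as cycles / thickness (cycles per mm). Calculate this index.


Formula: Index = cycles / thickness
Substituting: Index = 135250 / 0.9780
Result: 138292.4335 cycles/mm


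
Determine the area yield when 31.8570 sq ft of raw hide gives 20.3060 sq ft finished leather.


Formula: Yield = finished / raw * 100
Substituting: Yield = 20.3060 / 31.8570 * 100
Result: 63.7411 %


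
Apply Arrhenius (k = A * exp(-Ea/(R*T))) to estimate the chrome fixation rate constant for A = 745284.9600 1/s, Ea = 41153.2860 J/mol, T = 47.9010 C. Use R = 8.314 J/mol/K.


T_K = T_C + 273.15 = 47.9010 + 273.15 = 321.0510 K
exponent = -Ea / (R * T_K) = -41153.2860 / (8.314 * 321.0510) = -15.4177
k = A * exp(exponent) = 745284.9600 * exp(-15.4177) = 0.1501 1/s


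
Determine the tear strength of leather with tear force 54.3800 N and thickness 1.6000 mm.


Formula: Tear strength = force / thickness
Substituting: Tear strength = 54.3800 / 1.6000
Result: 33.9875 N/mm


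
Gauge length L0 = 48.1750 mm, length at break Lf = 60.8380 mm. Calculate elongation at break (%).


Formula: Elongation = (Lf - L0) / L0 * 100
Substituting: Elongation = (60.8380 - 48.1750) / 48.1750 * 100
Result: 26.2854 %


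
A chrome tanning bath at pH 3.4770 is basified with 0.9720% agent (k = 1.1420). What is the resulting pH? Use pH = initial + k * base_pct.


Formula: pH_final = pH_initial + k * base_pct
Substituting: pH_final = 3.4770 + 1.1420 * 0.9720
Result: 4.5870


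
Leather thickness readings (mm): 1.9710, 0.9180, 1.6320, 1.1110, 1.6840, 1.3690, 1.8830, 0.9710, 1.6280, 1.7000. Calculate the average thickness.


Formula: Average = sum / n
Substituting: Average = 14.8670 / 10
Result: 1.4867 mm


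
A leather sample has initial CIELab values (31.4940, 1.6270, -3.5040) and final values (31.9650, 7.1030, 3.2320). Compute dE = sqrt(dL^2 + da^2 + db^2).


dL = 0.4710, da = 5.4760, db = 6.7360
dE = sqrt(0.4710^2 + 5.4760^2 + 6.7360^2) = 8.6938


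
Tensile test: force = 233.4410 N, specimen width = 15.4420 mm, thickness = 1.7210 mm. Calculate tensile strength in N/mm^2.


Formula: TS = force / (width * thickness)
Substituting: TS = 233.4410 / (15.4420 * 1.7210)
Result: 8.7840 N/mm^2


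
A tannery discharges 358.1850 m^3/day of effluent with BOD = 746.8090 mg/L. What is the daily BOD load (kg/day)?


Formula: BOD_load = volume * conc / 1000
Substituting: BOD_load = 358.1850 * 746.8090 / 1000
Result: 267.4958 kg/day


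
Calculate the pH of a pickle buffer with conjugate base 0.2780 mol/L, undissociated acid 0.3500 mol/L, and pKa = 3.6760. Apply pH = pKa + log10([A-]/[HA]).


ratio = [A-] / [HA] = 0.2780 / 0.3500 = 0.7943
log10(ratio) = -0.1000
pH = pKa + log10(ratio) = 3.6760 - 0.1000 = 3.5760


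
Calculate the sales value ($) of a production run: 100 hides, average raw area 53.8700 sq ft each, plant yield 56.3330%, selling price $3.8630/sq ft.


Raw_total = N * avg_area = 100 * 53.8700 = 5387.0000 sq ft
Finished = Raw_total * yield / 100 = 5387.0000 * 56.3330 / 100 = 3034.6587 sq ft
Value = Finished * price = 3034.6587 * 3.8630 = 11722.8866 $


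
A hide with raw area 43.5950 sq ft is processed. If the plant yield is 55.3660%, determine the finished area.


Formula: finished = raw * yield / 100
Substituting: finished = 43.5950 * 55.3660 / 100
Result: 24.1368 sq ft


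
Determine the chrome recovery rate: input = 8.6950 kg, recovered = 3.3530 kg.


Formula: Recovery = recovered / input * 100
Substituting: Recovery = 3.3530 / 8.6950 * 100
Result: 38.5624 %


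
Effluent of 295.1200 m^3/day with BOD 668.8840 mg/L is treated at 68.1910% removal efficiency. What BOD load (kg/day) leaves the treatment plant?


Load_in = volume * conc / 1000 = 295.1200 * 668.8840 / 1000 = 197.4010 kg/day
Removed = Load_in * eff / 100 = 197.4010 * 68.1910 / 100 = 134.6097 kg/day
Load_out = Load_in - Removed = 197.4010 - 134.6097 = 62.7913 kg/day


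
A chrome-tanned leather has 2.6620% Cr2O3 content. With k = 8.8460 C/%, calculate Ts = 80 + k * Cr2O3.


Formula: Ts = 80 + k * Cr2O3
Substituting: Ts = 80 + 8.8460 * 2.6620
Result: 103.5481 C


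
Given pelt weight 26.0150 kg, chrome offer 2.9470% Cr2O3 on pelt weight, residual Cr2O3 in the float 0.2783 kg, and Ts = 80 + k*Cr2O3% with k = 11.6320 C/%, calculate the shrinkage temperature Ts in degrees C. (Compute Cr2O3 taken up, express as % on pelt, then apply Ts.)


Offered = pelt * offer_pct / 100 = 26.0150 * 2.9470 / 100 = 0.7667 kg
Uptake = offered - residual = 0.7667 - 0.2783 = 0.4884 kg
Cr2O3% on pelt = uptake / pelt * 100 = 0.4884 / 26.0150 * 100 = 1.8772 %
Ts = 80 + k * Cr2O3% = 80 + 11.6320 * 1.8772 = 101.8360 C


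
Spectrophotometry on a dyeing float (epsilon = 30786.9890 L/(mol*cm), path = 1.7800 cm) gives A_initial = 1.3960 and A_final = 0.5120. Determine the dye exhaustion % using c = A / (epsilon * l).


c_initial = A_i / (epsilon * l) = 1.3960 / (30786.9890 * 1.7800) = 2.5474e-05 mol/L
c_final = A_f / (epsilon * l) = 0.5120 / (30786.9890 * 1.7800) = 9.3429e-06 mol/L
Exhaustion = (c_initial - c_final) / c_initial * 100 = (2.5474e-05 - 9.3429e-06) / 2.5474e-05 * 100 = 63.3238 %


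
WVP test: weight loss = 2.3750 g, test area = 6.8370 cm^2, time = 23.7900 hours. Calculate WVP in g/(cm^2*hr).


Formula: WVP = loss / (area * time)
Substituting: WVP = 2.3750 / (6.8370 * 23.7900)
Result: 0.0146017 g/(cm^2*hr)


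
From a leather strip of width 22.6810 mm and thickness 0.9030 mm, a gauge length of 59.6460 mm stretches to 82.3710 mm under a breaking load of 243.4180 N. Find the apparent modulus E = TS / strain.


TS = F / (w * t) = 243.4180 / (22.6810 * 0.9030) = 11.8851 N/mm^2
strain = (Lf - L0) / L0 = (82.3710 - 59.6460) / 59.6460 = 0.3810
E = TS / strain = 11.8851 / 0.3810 = 31.1947 N/mm^2


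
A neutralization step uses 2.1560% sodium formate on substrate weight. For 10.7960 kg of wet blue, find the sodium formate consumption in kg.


Formula: Neutralizer = substrate * pct / 100
Substituting: Neutralizer = 10.7960 * 2.1560 / 100
Result: 0.2328 kg


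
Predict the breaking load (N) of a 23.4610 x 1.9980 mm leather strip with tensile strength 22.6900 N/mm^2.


Formula: F = TS * w * t
Substituting: F = 22.6900 * 23.4610 * 1.9980
Result: 1063.5955 N


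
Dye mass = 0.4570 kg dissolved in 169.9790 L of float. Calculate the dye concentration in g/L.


Formula: Conc = dye_mass(kg) / volume(L) * 1000
Substituting: Conc = 0.4570 / 169.9790 * 1000
Result: 2.6886 g/L


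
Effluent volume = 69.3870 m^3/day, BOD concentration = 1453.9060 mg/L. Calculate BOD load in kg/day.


Formula: BOD_load = volume * conc / 1000
Substituting: BOD_load = 69.3870 * 1453.9060 / 1000
Result: 100.8822 kg/day


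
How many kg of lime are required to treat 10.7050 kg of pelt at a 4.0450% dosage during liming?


Formula: Lime = substrate * pct / 100
Substituting: Lime = 10.7050 * 4.0450 / 100
Result: 0.4330 kg


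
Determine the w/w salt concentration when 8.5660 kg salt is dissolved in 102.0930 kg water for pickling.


Formula: Conc = salt / (water + salt) * 100
Substituting: Conc = 8.5660 / (102.0930 + 8.5660) * 100
Result: 7.7409 %


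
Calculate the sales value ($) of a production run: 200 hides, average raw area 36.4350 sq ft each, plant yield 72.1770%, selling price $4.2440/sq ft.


Raw_total = N * avg_area = 200 * 36.4350 = 7287.0000 sq ft
Finished = Raw_total * yield / 100 = 7287.0000 * 72.1770 / 100 = 5259.5380 sq ft
Value = Finished * price = 5259.5380 * 4.2440 = 22321.4792 $


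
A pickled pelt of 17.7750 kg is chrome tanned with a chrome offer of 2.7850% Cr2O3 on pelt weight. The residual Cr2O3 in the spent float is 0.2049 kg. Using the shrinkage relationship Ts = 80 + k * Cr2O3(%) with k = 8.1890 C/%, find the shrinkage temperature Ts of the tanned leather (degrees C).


Offered = pelt * offer_pct / 100 = 17.7750 * 2.7850 / 100 = 0.4950 kg
Uptake = offered - residual = 0.4950 - 0.2049 = 0.2901 kg
Cr2O3% on pelt = uptake / pelt * 100 = 0.2901 / 17.7750 * 100 = 1.6323 %
Ts = 80 + k * Cr2O3% = 80 + 8.1890 * 1.6323 = 93.3666 C


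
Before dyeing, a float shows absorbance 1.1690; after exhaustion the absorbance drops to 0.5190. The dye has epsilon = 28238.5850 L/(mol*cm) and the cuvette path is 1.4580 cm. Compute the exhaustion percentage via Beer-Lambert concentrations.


c_initial = A_i / (epsilon * l) = 1.1690 / (28238.5850 * 1.4580) = 2.8393e-05 mol/L
c_final = A_f / (epsilon * l) = 0.5190 / (28238.5850 * 1.4580) = 1.2606e-05 mol/L
Exhaustion = (c_initial - c_final) / c_initial * 100 = (2.8393e-05 - 1.2606e-05) / 2.8393e-05 * 100 = 55.6031 %


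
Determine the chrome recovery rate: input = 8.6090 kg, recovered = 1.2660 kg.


Formula: Recovery = recovered / input * 100
Substituting: Recovery = 1.2660 / 8.6090 * 100
Result: 14.7055 %


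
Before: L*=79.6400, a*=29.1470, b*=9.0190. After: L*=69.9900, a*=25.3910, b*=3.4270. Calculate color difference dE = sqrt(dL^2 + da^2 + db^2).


dL = -9.6500, da = -3.7560, db = -5.5920
dE = sqrt((-9.6500)^2 + (-3.7560)^2 + (-5.5920)^2) = 11.7686


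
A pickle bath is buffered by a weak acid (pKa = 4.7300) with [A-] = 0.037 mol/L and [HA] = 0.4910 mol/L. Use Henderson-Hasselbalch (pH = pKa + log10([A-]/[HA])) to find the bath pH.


ratio = [A-] / [HA] = 0.037 / 0.4910 = 0.0753564
log10(ratio) = -1.1229
pH = pKa + log10(ratio) = 4.7300 - 1.1229 = 3.6071


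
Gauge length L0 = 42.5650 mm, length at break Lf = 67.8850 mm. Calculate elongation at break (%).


Formula: Elongation = (Lf - L0) / L0 * 100
Substituting: Elongation = (67.8850 - 42.5650) / 42.5650 * 100
Result: 59.4855 %


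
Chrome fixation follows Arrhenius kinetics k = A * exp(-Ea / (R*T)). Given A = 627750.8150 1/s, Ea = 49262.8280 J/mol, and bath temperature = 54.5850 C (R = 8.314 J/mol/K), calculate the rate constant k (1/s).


T_K = T_C + 273.15 = 54.5850 + 273.15 = 327.7350 K
exponent = -Ea / (R * T_K) = -49262.8280 / (8.314 * 327.7350) = -18.0795
k = A * exp(exponent) = 627750.8150 * exp(-18.0795) = 0.00882996 1/s


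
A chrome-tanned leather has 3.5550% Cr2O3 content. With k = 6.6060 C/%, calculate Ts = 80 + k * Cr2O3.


Formula: Ts = 80 + k * Cr2O3
Substituting: Ts = 80 + 6.6060 * 3.5550
Result: 103.4843 C


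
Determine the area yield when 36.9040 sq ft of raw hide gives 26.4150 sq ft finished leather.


Formula: Yield = finished / raw * 100
Substituting: Yield = 26.4150 / 36.9040 * 100
Result: 71.5776 %


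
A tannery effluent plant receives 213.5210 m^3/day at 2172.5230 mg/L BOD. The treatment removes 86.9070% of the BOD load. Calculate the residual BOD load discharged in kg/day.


Load_in = volume * conc / 1000 = 213.5210 * 2172.5230 / 1000 = 463.8793 kg/day
Removed = Load_in * eff / 100 = 463.8793 * 86.9070 / 100 = 403.1436 kg/day
Load_out = Load_in - Removed = 463.8793 - 403.1436 = 60.7357 kg/day


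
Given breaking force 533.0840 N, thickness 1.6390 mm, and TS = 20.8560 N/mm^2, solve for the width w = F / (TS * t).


Formula: w = F / (TS * t)
Substituting: w = 533.0840 / (20.8560 * 1.6390)
Result: 15.5950 mm


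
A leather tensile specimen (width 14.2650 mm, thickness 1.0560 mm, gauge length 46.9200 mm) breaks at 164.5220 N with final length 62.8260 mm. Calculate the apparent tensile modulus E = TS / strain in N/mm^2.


TS = F / (w * t) = 164.5220 / (14.2650 * 1.0560) = 10.9217 N/mm^2
strain = (Lf - L0) / L0 = (62.8260 - 46.9200) / 46.9200 = 0.3390
E = TS / strain = 10.9217 / 0.3390 = 32.2170 N/mm^2


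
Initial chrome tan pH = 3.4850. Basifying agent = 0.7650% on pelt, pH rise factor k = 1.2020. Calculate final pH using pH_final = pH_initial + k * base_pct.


Formula: pH_final = pH_initial + k * base_pct
Substituting: pH_final = 3.4850 + 1.2020 * 0.7650
Result: 4.4045


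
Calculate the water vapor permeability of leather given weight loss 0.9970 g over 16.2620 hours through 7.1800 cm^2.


Formula: WVP = loss / (area * time)
Substituting: WVP = 0.9970 / (7.1800 * 16.2620)
Result: 0.0085388 g/(cm^2*hr)


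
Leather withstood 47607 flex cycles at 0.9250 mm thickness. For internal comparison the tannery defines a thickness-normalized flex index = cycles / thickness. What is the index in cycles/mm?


Formula: Index = cycles / thickness
Substituting: Index = 47607 / 0.9250
Result: 51467.0270 cycles/mm


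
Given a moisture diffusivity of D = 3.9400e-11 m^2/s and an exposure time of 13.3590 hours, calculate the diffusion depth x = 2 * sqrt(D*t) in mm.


t = 13.3590 hr * 3600 = 48092.4000 s
D * t = 3.9400e-11 * 48092.4000 = 1.8948e-06
x = 2 * sqrt(D*t) = 2 * sqrt(1.8948e-06) = 0.00275306 m = 2.7531 mm


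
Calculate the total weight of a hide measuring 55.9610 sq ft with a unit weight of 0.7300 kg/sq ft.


Formula: Weight = area * weight_per_sqft
Substituting: Weight = 55.9610 * 0.7300
Result: 40.8515 kg


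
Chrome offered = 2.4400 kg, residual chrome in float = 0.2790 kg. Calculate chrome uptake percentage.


Formula: Uptake = (offered - residual) / offered * 100
Substituting: Uptake = (2.4400 - 0.2790) / 2.4400 * 100
Result: 88.5656 %


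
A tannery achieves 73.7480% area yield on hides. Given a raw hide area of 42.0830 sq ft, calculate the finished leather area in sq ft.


Formula: finished = raw * yield / 100
Substituting: finished = 42.0830 * 73.7480 / 100
Result: 31.0354 sq ft


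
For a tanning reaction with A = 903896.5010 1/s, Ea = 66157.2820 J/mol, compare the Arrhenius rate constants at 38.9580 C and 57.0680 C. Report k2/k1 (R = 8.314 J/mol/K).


T1 = 38.9580 + 273.15 = 312.1080 K; T2 = 57.0680 + 273.15 = 330.2180 K
k1 = A * exp(-Ea/(R*T1)) = 903896.5010 * exp(-66157.2820/(8.314*312.1080)) = 7.6486e-06 1/s
k2 = A * exp(-Ea/(R*T2)) = 903896.5010 * exp(-66157.2820/(8.314*330.2180)) = 3.0962e-05 1/s
k2/k1 = 3.0962e-05 / 7.6486e-06 = 4.0481


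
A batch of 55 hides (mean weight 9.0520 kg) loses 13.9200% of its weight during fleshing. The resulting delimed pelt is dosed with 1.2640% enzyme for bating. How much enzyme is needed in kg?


Total_raw = N * avg_wt = 55 * 9.0520 = 497.8600 kg
Substrate = Total_raw * (1 - loss/100) = 497.8600 * (1 - 13.9200/100) = 428.5579 kg
Enzyme = Substrate * pct / 100 = 428.5579 * 1.2640 / 100 = 5.4170 kg


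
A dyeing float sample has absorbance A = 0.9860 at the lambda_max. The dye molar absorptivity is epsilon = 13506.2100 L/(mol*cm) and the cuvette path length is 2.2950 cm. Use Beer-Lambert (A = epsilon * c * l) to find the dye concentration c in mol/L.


Formula: c = A / (epsilon * l)
Substituting: c = 0.9860 / (13506.2100 * 2.2950)
Result: 3.1810e-05 mol/L


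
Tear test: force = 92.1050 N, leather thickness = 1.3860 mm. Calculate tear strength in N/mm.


Formula: Tear strength = force / thickness
Substituting: Tear strength = 92.1050 / 1.3860
Result: 66.4538 N/mm


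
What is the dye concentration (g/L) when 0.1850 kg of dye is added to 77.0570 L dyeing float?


Formula: Conc = dye_mass(kg) / volume(L) * 1000
Substituting: Conc = 0.1850 / 77.0570 * 1000
Result: 2.4008 g/L


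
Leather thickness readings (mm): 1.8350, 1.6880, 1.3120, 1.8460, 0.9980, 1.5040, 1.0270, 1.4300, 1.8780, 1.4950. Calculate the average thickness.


Formula: Average = sum / n
Substituting: Average = 15.0130 / 10
Result: 1.5013 mm


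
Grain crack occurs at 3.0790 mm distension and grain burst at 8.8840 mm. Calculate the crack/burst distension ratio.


Formula: Ratio = crack / burst
Substituting: Ratio = 3.0790 / 8.8840
Result: 0.3466


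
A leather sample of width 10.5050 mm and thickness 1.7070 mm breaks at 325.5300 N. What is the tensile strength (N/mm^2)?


Formula: TS = force / (width * thickness)
Substituting: TS = 325.5300 / (10.5050 * 1.7070)
Result: 18.1535 N/mm^2


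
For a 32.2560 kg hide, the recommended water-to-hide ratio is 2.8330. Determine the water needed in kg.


Formula: Water = hide_weight * ratio
Substituting: Water = 32.2560 * 2.8330
Result: 91.3812 kg


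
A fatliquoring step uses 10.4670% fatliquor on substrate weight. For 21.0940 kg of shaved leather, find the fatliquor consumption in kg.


Formula: Fat = substrate * pct / 100
Substituting: Fat = 21.0940 * 10.4670 / 100
Result: 2.2079 kg


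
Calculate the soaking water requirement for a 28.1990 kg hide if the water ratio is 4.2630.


Formula: Water = hide_weight * ratio
Substituting: Water = 28.1990 * 4.2630
Result: 120.2123 kg


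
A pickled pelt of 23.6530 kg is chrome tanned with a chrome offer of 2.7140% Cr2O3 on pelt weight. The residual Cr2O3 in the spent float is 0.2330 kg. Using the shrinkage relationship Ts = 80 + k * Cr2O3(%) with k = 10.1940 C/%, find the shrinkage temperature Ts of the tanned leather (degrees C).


Offered = pelt * offer_pct / 100 = 23.6530 * 2.7140 / 100 = 0.6419 kg
Uptake = offered - residual = 0.6419 - 0.2330 = 0.4089 kg
Cr2O3% on pelt = uptake / pelt * 100 = 0.4089 / 23.6530 * 100 = 1.7289 %
Ts = 80 + k * Cr2O3% = 80 + 10.1940 * 1.7289 = 97.6247 C


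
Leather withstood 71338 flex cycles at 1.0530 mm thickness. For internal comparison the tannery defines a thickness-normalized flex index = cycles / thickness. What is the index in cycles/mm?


Formula: Index = cycles / thickness
Substituting: Index = 71338 / 1.0530
Result: 67747.3884 cycles/mm


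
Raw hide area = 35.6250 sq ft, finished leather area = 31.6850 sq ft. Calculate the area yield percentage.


Formula: Yield = finished / raw * 100
Substituting: Yield = 31.6850 / 35.6250 * 100
Result: 88.9404 %


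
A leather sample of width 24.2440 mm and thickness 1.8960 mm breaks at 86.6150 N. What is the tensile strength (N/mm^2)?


Formula: TS = force / (width * thickness)
Substituting: TS = 86.6150 / (24.2440 * 1.8960)
Result: 1.8843 N/mm^2


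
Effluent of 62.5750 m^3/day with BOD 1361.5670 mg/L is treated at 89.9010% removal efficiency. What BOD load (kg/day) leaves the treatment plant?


Load_in = volume * conc / 1000 = 62.5750 * 1361.5670 / 1000 = 85.2001 kg/day
Removed = Load_in * eff / 100 = 85.2001 * 89.9010 / 100 = 76.5957 kg/day
Load_out = Load_in - Removed = 85.2001 - 76.5957 = 8.6044 kg/day


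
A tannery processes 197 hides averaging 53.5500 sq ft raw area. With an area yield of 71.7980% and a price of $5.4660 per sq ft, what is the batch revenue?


Raw_total = N * avg_area = 197 * 53.5500 = 10549.3500 sq ft
Finished = Raw_total * yield / 100 = 10549.3500 * 71.7980 / 100 = 7574.2223 sq ft
Value = Finished * price = 7574.2223 * 5.4660 = 41400.6992 $


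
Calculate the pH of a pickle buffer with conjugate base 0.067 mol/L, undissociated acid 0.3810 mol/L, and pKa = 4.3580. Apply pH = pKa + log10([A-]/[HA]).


ratio = [A-] / [HA] = 0.067 / 0.3810 = 0.1759
log10(ratio) = -0.7549
pH = pKa + log10(ratio) = 4.3580 - 0.7549 = 3.6031


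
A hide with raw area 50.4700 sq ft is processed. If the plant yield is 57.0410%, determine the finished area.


Formula: finished = raw * yield / 100
Substituting: finished = 50.4700 * 57.0410 / 100
Result: 28.7886 sq ft


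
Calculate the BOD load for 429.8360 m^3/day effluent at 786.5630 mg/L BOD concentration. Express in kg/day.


Formula: BOD_load = volume * conc / 1000
Substituting: BOD_load = 429.8360 * 786.5630 / 1000
Result: 338.0931 kg/day


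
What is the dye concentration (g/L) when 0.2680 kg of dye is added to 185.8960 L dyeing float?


Formula: Conc = dye_mass(kg) / volume(L) * 1000
Substituting: Conc = 0.2680 / 185.8960 * 1000
Result: 1.4417 g/L


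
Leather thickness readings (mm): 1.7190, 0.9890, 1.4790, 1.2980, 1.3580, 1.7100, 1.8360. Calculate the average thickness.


Formula: Average = sum / n
Substituting: Average = 10.3890 / 7
Result: 1.4841 mm


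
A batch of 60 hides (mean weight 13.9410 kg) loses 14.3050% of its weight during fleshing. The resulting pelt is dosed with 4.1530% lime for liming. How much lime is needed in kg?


Total_raw = N * avg_wt = 60 * 13.9410 = 836.4600 kg
Substrate = Total_raw * (1 - loss/100) = 836.4600 * (1 - 14.3050/100) = 716.8044 kg
Lime = Substrate * pct / 100 = 716.8044 * 4.1530 / 100 = 29.7689 kg


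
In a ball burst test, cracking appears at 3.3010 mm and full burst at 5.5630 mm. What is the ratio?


Formula: Ratio = crack / burst
Substituting: Ratio = 3.3010 / 5.5630
Result: 0.5934


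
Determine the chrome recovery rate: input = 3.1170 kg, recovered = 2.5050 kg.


Formula: Recovery = recovered / input * 100
Substituting: Recovery = 2.5050 / 3.1170 * 100
Result: 80.3657 %


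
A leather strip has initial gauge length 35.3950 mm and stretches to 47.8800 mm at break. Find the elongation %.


Formula: Elongation = (Lf - L0) / L0 * 100
Substituting: Elongation = (47.8800 - 35.3950) / 35.3950 * 100
Result: 35.2733 %


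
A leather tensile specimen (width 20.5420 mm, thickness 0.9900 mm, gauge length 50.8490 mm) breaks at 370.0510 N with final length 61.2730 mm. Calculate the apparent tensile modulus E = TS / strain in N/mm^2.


TS = F / (w * t) = 370.0510 / (20.5420 * 0.9900) = 18.1963 N/mm^2
strain = (Lf - L0) / L0 = (61.2730 - 50.8490) / 50.8490 = 0.2050
E = TS / strain = 18.1963 / 0.2050 = 88.7629 N/mm^2


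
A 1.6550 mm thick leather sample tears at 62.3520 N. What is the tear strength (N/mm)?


Formula: Tear strength = force / thickness
Substituting: Tear strength = 62.3520 / 1.6550
Result: 37.6749 N/mm


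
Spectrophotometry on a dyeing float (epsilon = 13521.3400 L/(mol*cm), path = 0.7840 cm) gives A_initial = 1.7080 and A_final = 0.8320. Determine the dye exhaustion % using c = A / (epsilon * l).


c_initial = A_i / (epsilon * l) = 1.7080 / (13521.3400 * 0.7840) = 1.6112e-04 mol/L
c_final = A_f / (epsilon * l) = 0.8320 / (13521.3400 * 0.7840) = 7.8485e-05 mol/L
Exhaustion = (c_initial - c_final) / c_initial * 100 = (1.6112e-04 - 7.8485e-05) / 1.6112e-04 * 100 = 51.2881 %


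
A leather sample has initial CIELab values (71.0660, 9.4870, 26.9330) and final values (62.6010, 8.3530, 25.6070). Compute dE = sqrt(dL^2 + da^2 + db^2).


dL = -8.4650, da = -1.1340, db = -1.3260
dE = sqrt((-8.4650)^2 + (-1.1340)^2 + (-1.3260)^2) = 8.6429


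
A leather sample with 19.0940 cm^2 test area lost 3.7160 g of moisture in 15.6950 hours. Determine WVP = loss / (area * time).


Formula: WVP = loss / (area * time)
Substituting: WVP = 3.7160 / (19.0940 * 15.6950)
Result: 0.0123999 g/(cm^2*hr)


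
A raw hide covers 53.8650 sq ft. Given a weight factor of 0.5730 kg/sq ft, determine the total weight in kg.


Formula: Weight = area * weight_per_sqft
Substituting: Weight = 53.8650 * 0.5730
Result: 30.8646 kg


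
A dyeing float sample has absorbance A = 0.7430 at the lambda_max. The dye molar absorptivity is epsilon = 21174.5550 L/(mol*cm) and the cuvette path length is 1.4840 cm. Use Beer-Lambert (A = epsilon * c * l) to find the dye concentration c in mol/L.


Formula: c = A / (epsilon * l)
Substituting: c = 0.7430 / (21174.5550 * 1.4840)
Result: 2.3645e-05 mol/L


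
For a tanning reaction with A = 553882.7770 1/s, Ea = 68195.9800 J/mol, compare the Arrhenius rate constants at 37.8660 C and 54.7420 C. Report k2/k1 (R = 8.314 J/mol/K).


T1 = 37.8660 + 273.15 = 311.0160 K; T2 = 54.7420 + 273.15 = 327.8920 K
k1 = A * exp(-Ea/(R*T1)) = 553882.7770 * exp(-68195.9800/(8.314*311.0160)) = 1.9480e-06 1/s
k2 = A * exp(-Ea/(R*T2)) = 553882.7770 * exp(-68195.9800/(8.314*327.8920)) = 7.5702e-06 1/s
k2/k1 = 7.5702e-06 / 1.9480e-06 = 3.8860


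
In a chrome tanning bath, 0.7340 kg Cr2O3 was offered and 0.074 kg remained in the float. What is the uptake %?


Formula: Uptake = (offered - residual) / offered * 100
Substituting: Uptake = (0.7340 - 0.074) / 0.7340 * 100
Result: 89.9183 %


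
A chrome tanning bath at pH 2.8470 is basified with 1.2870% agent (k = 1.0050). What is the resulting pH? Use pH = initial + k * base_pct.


Formula: pH_final = pH_initial + k * base_pct
Substituting: pH_final = 2.8470 + 1.0050 * 1.2870
Result: 4.1404


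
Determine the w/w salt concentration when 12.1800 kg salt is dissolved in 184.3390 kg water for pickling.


Formula: Conc = salt / (water + salt) * 100
Substituting: Conc = 12.1800 / (184.3390 + 12.1800) * 100
Result: 6.1979 %


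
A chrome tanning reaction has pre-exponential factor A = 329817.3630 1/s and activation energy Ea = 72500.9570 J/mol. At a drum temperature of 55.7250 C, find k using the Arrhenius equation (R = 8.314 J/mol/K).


T_K = T_C + 273.15 = 55.7250 + 273.15 = 328.8750 K
exponent = -Ea / (R * T_K) = -72500.9570 / (8.314 * 328.8750) = -26.5157
k = A * exp(exponent) = 329817.3630 * exp(-26.5157) = 1.0061e-06 1/s


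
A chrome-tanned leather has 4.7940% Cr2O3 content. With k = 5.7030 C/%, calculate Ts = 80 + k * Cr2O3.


Formula: Ts = 80 + k * Cr2O3
Substituting: Ts = 80 + 5.7030 * 4.7940
Result: 107.3402 C


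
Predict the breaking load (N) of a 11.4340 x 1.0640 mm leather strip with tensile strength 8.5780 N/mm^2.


Formula: F = TS * w * t
Substituting: F = 8.5780 * 11.4340 * 1.0640
Result: 104.3580 N


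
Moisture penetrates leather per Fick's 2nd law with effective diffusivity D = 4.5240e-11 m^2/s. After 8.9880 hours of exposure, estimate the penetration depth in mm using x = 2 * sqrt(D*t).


t = 8.9880 hr * 3600 = 32356.8000 s
D * t = 4.5240e-11 * 32356.8000 = 1.4638e-06
x = 2 * sqrt(D*t) = 2 * sqrt(1.4638e-06) = 0.00241977 m = 2.4198 mm


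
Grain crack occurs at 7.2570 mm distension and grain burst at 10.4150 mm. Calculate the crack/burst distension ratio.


Formula: Ratio = crack / burst
Substituting: Ratio = 7.2570 / 10.4150
Result: 0.6968


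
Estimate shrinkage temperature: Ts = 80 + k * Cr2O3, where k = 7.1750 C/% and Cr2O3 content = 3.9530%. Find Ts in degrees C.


Formula: Ts = 80 + k * Cr2O3
Substituting: Ts = 80 + 7.1750 * 3.9530
Result: 108.3628 C


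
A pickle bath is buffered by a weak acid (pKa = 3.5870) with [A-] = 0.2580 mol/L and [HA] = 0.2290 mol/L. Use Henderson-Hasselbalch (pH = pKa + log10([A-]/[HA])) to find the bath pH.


ratio = [A-] / [HA] = 0.2580 / 0.2290 = 1.1266
log10(ratio) = 0.0517842
pH = pKa + log10(ratio) = 3.5870 + 0.0517842 = 3.6388


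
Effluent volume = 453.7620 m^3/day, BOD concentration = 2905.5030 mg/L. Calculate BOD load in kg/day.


Formula: BOD_load = volume * conc / 1000
Substituting: BOD_load = 453.7620 * 2905.5030 / 1000
Result: 1318.4069 kg/day


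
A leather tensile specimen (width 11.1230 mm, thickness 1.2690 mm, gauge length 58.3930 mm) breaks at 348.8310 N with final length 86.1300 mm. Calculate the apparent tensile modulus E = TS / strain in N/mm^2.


TS = F / (w * t) = 348.8310 / (11.1230 * 1.2690) = 24.7133 N/mm^2
strain = (Lf - L0) / L0 = (86.1300 - 58.3930) / 58.3930 = 0.4750
E = TS / strain = 24.7133 / 0.4750 = 52.0275 N/mm^2


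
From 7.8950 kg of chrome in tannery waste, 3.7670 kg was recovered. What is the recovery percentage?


Formula: Recovery = recovered / input * 100
Substituting: Recovery = 3.7670 / 7.8950 * 100
Result: 47.7137 %


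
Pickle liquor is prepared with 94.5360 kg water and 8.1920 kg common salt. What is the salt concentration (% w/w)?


Formula: Conc = salt / (water + salt) * 100
Substituting: Conc = 8.1920 / (94.5360 + 8.1920) * 100
Result: 7.9745 %


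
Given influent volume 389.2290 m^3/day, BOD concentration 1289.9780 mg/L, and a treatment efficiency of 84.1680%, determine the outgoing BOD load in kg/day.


Load_in = volume * conc / 1000 = 389.2290 * 1289.9780 / 1000 = 502.0968 kg/day
Removed = Load_in * eff / 100 = 502.0968 * 84.1680 / 100 = 422.6049 kg/day
Load_out = Load_in - Removed = 502.0968 - 422.6049 = 79.4920 kg/day


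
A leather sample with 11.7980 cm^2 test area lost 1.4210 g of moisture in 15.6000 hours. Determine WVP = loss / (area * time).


Formula: WVP = loss / (area * time)
Substituting: WVP = 1.4210 / (11.7980 * 15.6000)
Result: 0.00772078 g/(cm^2*hr)


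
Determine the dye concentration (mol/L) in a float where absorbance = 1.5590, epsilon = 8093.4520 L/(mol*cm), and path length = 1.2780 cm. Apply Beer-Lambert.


Formula: c = A / (epsilon * l)
Substituting: c = 1.5590 / (8093.4520 * 1.2780)
Result: 1.5072e-04 mol/L


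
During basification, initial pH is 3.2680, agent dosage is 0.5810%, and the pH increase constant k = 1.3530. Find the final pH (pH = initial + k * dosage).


Formula: pH_final = pH_initial + k * base_pct
Substituting: pH_final = 3.2680 + 1.3530 * 0.5810
Result: 4.0541


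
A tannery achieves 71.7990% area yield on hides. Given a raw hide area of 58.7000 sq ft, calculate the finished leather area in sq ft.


Formula: finished = raw * yield / 100
Substituting: finished = 58.7000 * 71.7990 / 100
Result: 42.1460 sq ft


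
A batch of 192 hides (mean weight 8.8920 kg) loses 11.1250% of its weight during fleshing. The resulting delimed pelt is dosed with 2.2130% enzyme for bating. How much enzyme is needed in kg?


Total_raw = N * avg_wt = 192 * 8.8920 = 1707.2640 kg
Substrate = Total_raw * (1 - loss/100) = 1707.2640 * (1 - 11.1250/100) = 1517.3309 kg
Enzyme = Substrate * pct / 100 = 1517.3309 * 2.2130 / 100 = 33.5785 kg


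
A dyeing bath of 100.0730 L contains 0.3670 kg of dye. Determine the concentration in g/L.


Formula: Conc = dye_mass(kg) / volume(L) * 1000
Substituting: Conc = 0.3670 / 100.0730 * 1000
Result: 3.6673 g/L


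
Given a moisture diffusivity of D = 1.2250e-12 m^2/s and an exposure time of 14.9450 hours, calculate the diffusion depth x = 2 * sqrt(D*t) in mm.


t = 14.9450 hr * 3600 = 53802.0000 s
D * t = 1.2250e-12 * 53802.0000 = 6.5907e-08
x = 2 * sqrt(D*t) = 2 * sqrt(6.5907e-08) = 5.1345e-04 m = 0.5134 mm


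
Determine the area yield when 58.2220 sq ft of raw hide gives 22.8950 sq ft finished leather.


Formula: Yield = finished / raw * 100
Substituting: Yield = 22.8950 / 58.2220 * 100
Result: 39.3236 %


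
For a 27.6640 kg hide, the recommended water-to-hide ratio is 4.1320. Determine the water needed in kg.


Formula: Water = hide_weight * ratio
Substituting: Water = 27.6640 * 4.1320
Result: 114.3076 kg


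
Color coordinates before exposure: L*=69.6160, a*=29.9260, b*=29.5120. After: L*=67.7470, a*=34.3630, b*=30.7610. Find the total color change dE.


dL = -1.8690, da = 4.4370, db = 1.2490
dE = sqrt((-1.8690)^2 + 4.4370^2 + 1.2490^2) = 4.9739


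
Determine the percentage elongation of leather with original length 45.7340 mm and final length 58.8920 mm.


Formula: Elongation = (Lf - L0) / L0 * 100
Substituting: Elongation = (58.8920 - 45.7340) / 45.7340 * 100
Result: 28.7707 %


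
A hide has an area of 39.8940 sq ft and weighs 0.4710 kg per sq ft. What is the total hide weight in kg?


Formula: Weight = area * weight_per_sqft
Substituting: Weight = 39.8940 * 0.4710
Result: 18.7901 kg


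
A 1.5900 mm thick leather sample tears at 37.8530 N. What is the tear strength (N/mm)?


Formula: Tear strength = force / thickness
Substituting: Tear strength = 37.8530 / 1.5900
Result: 23.8069 N/mm


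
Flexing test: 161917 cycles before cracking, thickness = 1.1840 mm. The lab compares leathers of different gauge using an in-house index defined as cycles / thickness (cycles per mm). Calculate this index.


Formula: Index = cycles / thickness
Substituting: Index = 161917 / 1.1840
Result: 136754.2230 cycles/mm


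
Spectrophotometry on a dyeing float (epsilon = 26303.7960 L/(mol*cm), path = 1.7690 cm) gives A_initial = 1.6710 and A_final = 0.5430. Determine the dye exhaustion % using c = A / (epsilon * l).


c_initial = A_i / (epsilon * l) = 1.6710 / (26303.7960 * 1.7690) = 3.5911e-05 mol/L
c_final = A_f / (epsilon * l) = 0.5430 / (26303.7960 * 1.7690) = 1.1670e-05 mol/L
Exhaustion = (c_initial - c_final) / c_initial * 100 = (3.5911e-05 - 1.1670e-05) / 3.5911e-05 * 100 = 67.5045 %
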